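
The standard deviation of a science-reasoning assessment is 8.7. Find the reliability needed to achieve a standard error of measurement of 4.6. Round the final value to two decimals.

0.72

Required reliability = 1 − (SEM/SD)² = 1 − 0.280 ≈ 0.720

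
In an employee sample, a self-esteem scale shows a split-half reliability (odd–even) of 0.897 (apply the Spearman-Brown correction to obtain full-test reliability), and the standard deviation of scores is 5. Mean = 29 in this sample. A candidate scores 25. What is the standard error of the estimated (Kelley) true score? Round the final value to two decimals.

1.13

Spearman-Brown: r = 2(0.897) / (1 + 0.897) = 1.79400 / 1.89700 ≃ 0.94570
SE_est = SD × √(r(1 − r)) = 5.00000 × √0.05135 ≃ 5.00000 × 0.22660 ≃ 1.13301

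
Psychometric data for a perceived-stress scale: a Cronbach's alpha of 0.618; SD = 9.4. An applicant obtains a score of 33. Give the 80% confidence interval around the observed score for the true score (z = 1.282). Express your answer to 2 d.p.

[25.55, 40.45]

SEM = 9.4000 × √(1 − 0.6180) = 9.4000 × √0.3820 ≃ 9.4000 × 0.6181 ≃ 5.8098
Margin = 1.282 × 5.8098 ≃ 7.4481
80% CI: 33 ± 7.4481 = [25.5519, 40.4481]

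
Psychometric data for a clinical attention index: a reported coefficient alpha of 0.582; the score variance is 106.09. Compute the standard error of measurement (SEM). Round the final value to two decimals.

SD = √106.09 ≈ 10.3000
SEM = 10.3000*√(1 − 0.5820) ≈ 6.6593

6.66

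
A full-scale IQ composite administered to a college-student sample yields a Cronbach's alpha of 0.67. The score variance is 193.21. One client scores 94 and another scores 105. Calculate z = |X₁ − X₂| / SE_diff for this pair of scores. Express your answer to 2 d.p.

0.97

σ = 193.21^(1/2) = 13.900
The standard error of measurement is 13.900*√(1 − 0.670) ≈ 13.900*0.574 ≈ 7.985.
SE_diff = SEM * √2 ≈ 7.985 * 1.414 ≈ 11.292
z = 11 / 11.292 ≈ 0.974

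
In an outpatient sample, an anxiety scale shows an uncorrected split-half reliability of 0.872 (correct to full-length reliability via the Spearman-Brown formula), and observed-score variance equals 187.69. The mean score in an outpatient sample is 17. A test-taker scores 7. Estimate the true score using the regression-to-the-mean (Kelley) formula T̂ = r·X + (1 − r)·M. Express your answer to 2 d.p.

Spearman-Brown: r = 2(0.872) / (1 + 0.872) = 1.744 / 1.872 ≃ 0.932
T̂ = r·X + (1 − r)·M = 0.932*7 + 0.068*17 ≃ 6.521 + 1.162 ≃ 7.684

7.68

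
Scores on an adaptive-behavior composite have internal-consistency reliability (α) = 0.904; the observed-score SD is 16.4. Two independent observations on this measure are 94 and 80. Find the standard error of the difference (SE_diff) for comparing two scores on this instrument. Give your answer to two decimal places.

SEM = 16.4000 * √(1 − 0.9040) = 16.4000 * √0.0960 ≈ 16.4000 * 0.3098 ≈ 5.0814
SE_diff = SEM * √2 ≈ 5.0814 * 1.4142 ≈ 7.1861

7.19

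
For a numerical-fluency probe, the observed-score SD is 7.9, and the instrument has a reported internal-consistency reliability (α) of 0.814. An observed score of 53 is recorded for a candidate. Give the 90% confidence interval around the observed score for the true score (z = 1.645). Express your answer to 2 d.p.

SEM = 7.90000 · √(1 − 0.81400) = 7.90000 · √0.18600 ≃ 7.90000 · 0.43128 ≃ 3.40709
1.645 · SEM ≃ 5.60466
90% CI: 53 ± 5.60466 = [47.39534, 58.60466]

[47.40, 58.60]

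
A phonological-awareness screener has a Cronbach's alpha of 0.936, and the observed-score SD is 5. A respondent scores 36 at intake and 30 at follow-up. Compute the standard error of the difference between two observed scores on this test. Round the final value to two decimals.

SEM = 5.000 × √(1 − 0.936) = 5.000 × √0.064 ≈ 5.000 × 0.253 ≈ 1.265
SE_diff = SEM × √2 ≈ 1.265 × 1.414 ≈ 1.789

1.79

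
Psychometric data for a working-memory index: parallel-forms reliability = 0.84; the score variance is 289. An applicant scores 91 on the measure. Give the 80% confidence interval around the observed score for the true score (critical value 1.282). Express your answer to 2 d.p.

[82.28, 99.72]

SD = √289 = 17.0000
SEM = 17.0000 × √(1 − 0.8400) = 17.0000 × √0.1600 ≈ 17.0000 × 0.4000 ≈ 6.8000
Half-width = 1.282×6.8000 ≈ 8.7176
Interval: (82.2824, 99.7176)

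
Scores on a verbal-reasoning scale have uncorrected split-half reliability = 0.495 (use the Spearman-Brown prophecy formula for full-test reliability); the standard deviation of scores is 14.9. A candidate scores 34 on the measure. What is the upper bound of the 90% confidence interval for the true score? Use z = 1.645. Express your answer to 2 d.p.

r_full = 2·0.495 / (1 + 0.495) ≈ 0.66221
SEM = 14.90000·√(1 − 0.66221) ≈ 8.65987
Half-width = 1.645·8.65987 ≈ 14.24549
Upper limit = 34 + 14.24549 ≈ 48.24549

48.25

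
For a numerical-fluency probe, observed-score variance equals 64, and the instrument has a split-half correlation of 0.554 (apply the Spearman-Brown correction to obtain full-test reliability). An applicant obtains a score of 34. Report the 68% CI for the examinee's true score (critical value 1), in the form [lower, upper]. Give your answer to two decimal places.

[29.71, 38.29]

SD = √64 ≈ 8.000
Spearman-Brown: r = 2(0.554) / (1 + 0.554) = 1.108 / 1.554 ≈ 0.713
SEM = 8.000 * √(1 − 0.713) = 8.000 * √0.287 ≈ 8.000 * 0.536 ≈ 4.286
1 * SEM ≈ 4.286
CI = 34 ± 4.286 → [29.714, 38.286]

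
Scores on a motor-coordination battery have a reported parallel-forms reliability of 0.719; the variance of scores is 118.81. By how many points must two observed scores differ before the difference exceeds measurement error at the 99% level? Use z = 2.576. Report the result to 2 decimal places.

σ = 118.81^(1/2) = 10.9000
SEM = 10.9000*√(1 − 0.7190) ≃ 5.7780
SE_diff = SEM * √2 ≃ 5.7780 * 1.4142 ≃ 8.1714
Minimum reliable difference = 2.576 * SE_diff ≃ 2.576 * 8.1714 ≃ 21.0494

21.05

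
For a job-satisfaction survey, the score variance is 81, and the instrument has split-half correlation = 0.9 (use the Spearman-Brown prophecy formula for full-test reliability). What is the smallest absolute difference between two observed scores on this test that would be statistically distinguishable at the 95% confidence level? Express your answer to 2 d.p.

SD = √81 = 9.000
r_full = 2·0.9 / (1 + 0.9) ≈ 0.947
The standard error of measurement is 9.000·√(1 − 0.947) ≈ 9.000·0.229 ≈ 2.065.
SE_diff = SEM · √2 ≈ 2.065 · 1.414 ≈ 2.920
Minimum reliable difference = 1.96 · SE_diff ≈ 1.96 · 2.920 ≈ 5.723

5.72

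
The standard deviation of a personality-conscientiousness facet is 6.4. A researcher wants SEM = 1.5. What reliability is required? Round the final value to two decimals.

r = 1 − (1.5000/6.4)² ≈ 1 − 0.0549 ≈ 0.9451

0.95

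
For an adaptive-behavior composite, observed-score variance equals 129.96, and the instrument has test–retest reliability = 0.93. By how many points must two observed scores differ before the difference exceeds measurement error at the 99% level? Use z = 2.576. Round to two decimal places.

SD = √129.96 ≈ 11.40000
SEM = 11.40000·√(1 − 0.93000) ≈ 3.01616
SE_diff = SEM · √2 ≈ 3.01616 · 1.41421 ≈ 4.26549
Minimum reliable difference = 2.576 · SE_diff ≈ 2.576 · 4.26549 ≈ 10.98790

10.99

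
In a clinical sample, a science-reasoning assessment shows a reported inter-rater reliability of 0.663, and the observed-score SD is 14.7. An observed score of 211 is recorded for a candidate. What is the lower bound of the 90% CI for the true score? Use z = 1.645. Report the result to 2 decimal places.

SEM = 14.700 · √(1 − 0.663) = 14.700 · √0.337 ≈ 14.700 · 0.581 ≈ 8.534
Half-width = 1.645·8.534 ≈ 14.038
Lower bound: 211 − 14.038 = 196.962

196.96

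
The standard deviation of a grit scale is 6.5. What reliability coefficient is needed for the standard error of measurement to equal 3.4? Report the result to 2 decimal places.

0.73

r = 1 − (SEM / SD)² = 1 − (3.4000 / 6.5)² ≈ 1 − 0.2736 ≈ 0.7264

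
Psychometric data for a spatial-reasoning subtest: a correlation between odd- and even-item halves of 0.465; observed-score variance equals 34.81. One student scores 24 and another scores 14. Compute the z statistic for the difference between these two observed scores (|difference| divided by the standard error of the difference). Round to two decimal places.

σ = 34.81^(1/2) = 5.9000
Spearman-Brown: r = 2(0.465) / (1 + 0.465) = 0.9300 / 1.4650 ≈ 0.6348
SEM = 5.9000 · √(1 − 0.6348) = 5.9000 · √0.3652 ≈ 5.9000 · 0.6043 ≈ 3.5654
Standard error of the difference = 3.5654·√2 ≈ 5.0423
z = 10 / 5.0423 ≈ 1.9832

1.98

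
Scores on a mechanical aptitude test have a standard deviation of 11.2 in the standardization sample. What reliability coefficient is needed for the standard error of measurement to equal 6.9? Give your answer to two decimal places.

0.62

Required reliability = 1 − (SEM/SD)² = 1 − 0.3795 ≈ 0.6205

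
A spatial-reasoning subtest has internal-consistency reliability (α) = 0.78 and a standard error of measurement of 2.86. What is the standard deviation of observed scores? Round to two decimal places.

6.10

SD = SEM / √(1 − r) = 2.86 / √0.2200 ≈ 2.86 / 0.4690 ≈ 6.0975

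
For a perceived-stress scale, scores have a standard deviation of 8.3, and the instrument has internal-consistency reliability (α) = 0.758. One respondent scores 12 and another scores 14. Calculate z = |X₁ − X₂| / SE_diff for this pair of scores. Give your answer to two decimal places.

The standard error of measurement is 8.3000×√(1 − 0.7580) ≈ 8.3000×0.4919 ≈ 4.0831.
SE_diff = SEM × √2 ≈ 4.0831 × 1.4142 ≈ 5.7743
z = |12 − 14| / 5.7743 = 2 / 5.7743 ≈ 0.3464

0.35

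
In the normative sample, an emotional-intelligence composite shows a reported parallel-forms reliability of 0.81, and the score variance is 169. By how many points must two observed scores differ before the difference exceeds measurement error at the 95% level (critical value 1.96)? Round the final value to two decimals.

SD = √169 ≈ 13.000
SEM = 13.000 × √(1 − 0.810) = 13.000 × √0.190 ≈ 13.000 × 0.436 ≈ 5.667
Standard error of the difference = 5.667·√2 ≈ 8.014
Smallest detectable difference = 1.96×8.014 ≈ 15.707

15.71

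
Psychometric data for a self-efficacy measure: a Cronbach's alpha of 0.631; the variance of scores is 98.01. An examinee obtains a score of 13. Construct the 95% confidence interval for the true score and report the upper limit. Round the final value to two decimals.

SD = √98.01 = 9.900
SEM = 9.900·√(1 − 0.631) ≃ 6.014
Half-width = 1.96·6.014 ≃ 11.787
Upper limit = 13 + 11.787 ≃ 24.787

24.79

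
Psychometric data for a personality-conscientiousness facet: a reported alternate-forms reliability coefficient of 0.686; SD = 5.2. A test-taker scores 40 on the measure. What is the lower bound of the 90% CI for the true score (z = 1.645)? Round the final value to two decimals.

35.21

SEM = 5.200 · √(1 − 0.686) = 5.200 · √0.314 ≃ 5.200 · 0.560 ≃ 2.914
Half-width = 1.645·2.914 ≃ 4.793
Lower bound: 40 − 4.793 = 35.207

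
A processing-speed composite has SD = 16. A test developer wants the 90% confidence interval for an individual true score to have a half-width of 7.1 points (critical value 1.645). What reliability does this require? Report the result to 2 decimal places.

0.93

Required SEM = 7.1 / 1.645 ≃ 4.31611
r = 1 − (SEM / SD)² = 1 − (4.31611 / 16)² ≃ 1 − 0.07277 ≃ 0.92723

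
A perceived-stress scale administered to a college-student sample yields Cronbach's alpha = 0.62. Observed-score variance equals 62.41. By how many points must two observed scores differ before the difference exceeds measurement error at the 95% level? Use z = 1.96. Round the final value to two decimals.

13.50

SD = √62.41 ≃ 7.9000
SEM = 7.9000 · √(1 − 0.6200) = 7.9000 · √0.3800 ≃ 7.9000 · 0.6164 ≃ 4.8699
SE_diff = SEM · √2 ≃ 4.8699 · 1.4142 ≃ 6.8871
Smallest detectable difference = 1.96·6.8871 ≃ 13.4986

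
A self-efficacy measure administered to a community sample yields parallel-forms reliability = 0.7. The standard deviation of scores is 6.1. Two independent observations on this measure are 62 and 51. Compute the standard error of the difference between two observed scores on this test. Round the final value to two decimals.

SEM = 6.100 · √(1 − 0.700) = 6.100 · √0.300 ≈ 6.100 · 0.548 ≈ 3.341
SE_diff = SEM · √2 ≈ 3.341 · 1.414 ≈ 4.725

4.73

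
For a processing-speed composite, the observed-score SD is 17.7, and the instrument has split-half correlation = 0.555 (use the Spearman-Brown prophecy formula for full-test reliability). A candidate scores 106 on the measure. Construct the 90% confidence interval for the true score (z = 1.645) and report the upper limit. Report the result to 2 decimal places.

121.58

Spearman-Brown: r = 2(0.555) / (1 + 0.555) = 1.110 / 1.555 ≈ 0.714
SEM = 17.700×√(1 − 0.714) ≈ 9.469
1.645 × SEM ≈ 15.576
Upper bound: 106 + 15.576 = 121.576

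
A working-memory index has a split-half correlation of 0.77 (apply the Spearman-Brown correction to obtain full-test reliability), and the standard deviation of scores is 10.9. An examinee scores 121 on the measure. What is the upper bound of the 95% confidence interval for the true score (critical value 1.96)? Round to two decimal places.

Spearman-Brown: r = 2(0.77) / (1 + 0.77) = 1.540 / 1.770 ≃ 0.870
SEM = 10.900 * √(1 − 0.870) = 10.900 * √0.130 ≃ 10.900 * 0.360 ≃ 3.929
Half-width = 1.96*3.929 ≃ 7.701
Upper limit = 121 + 7.701 ≃ 128.701

128.70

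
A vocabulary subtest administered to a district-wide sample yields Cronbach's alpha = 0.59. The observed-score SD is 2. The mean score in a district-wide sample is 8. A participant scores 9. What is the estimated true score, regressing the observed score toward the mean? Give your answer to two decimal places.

8.59

Estimated true score = 0.590·9 + (1 − 0.590)·8 ≃ 8.590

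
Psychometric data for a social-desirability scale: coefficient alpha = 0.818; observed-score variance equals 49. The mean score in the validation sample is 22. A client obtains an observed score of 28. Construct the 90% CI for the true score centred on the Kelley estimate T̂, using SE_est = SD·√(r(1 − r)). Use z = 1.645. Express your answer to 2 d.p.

SD = √49 ≈ 7.0000
Estimated true score = 0.8180*28 + (1 − 0.8180)*22 ≈ 26.9080
SE_est = SD * √(r(1 − r)) = 7.0000 * √0.1489 ≈ 7.0000 * 0.3858 ≈ 2.7009
CI = 26.9080 ± 1.645 * 2.7009 → [22.4650, 31.3510]

[22.47, 31.35]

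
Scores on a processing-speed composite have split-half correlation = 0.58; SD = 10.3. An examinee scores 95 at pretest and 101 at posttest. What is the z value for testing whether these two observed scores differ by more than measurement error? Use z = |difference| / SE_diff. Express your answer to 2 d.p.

r_full = 2·0.58 / (1 + 0.58) ≈ 0.734
SEM = 10.300×√(1 − 0.734) ≈ 5.310
SE_diff = √2 × SEM ≈ 7.510
z = 6 / 7.510 ≈ 0.799

0.80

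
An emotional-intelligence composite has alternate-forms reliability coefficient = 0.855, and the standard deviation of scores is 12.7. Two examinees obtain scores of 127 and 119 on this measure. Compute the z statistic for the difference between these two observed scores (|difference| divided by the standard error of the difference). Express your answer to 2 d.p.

1.17

SEM = 12.700 * √(1 − 0.855) = 12.700 * √0.145 ≈ 12.700 * 0.381 ≈ 4.836
SE_diff = SEM * √2 ≈ 4.836 * 1.414 ≈ 6.839
z = 8 / 6.839 ≈ 1.170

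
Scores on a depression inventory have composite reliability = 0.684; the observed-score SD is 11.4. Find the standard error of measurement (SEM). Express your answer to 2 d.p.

6.41

SEM = 11.400 · √(1 − 0.684) = 11.400 · √0.316 ≈ 11.400 · 0.562 ≈ 6.408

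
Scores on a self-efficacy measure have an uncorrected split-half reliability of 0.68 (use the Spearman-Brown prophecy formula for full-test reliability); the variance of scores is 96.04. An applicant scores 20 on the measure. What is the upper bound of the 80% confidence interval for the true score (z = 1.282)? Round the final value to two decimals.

25.48

σ = 96.04^(1/2) = 9.800
Full-length reliability (Spearman-Brown) = 2(0.68)/(1+0.68) ≃ 0.810
SEM = 9.800 × √(1 − 0.810) = 9.800 × √0.190 ≃ 9.800 × 0.436 ≃ 4.277
1.282 × SEM ≃ 5.483
Upper limit = 20 + 5.483 ≃ 25.483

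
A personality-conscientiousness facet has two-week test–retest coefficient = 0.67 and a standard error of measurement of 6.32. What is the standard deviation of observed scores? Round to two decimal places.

11.00

SD = SEM / √(1 − r) = 6.32 / √0.330 ≈ 6.32 / 0.574 ≈ 11.002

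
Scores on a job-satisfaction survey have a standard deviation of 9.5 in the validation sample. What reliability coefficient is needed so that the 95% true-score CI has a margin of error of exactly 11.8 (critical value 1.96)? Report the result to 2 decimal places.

Required SEM = 11.8 / 1.96 ≈ 6.020
r = 1 − (6.020/9.5)² ≈ 1 − 0.402 ≈ 0.598

0.60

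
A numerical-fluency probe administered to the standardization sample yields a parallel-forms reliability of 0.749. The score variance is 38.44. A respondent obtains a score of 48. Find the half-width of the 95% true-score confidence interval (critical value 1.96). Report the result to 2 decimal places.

σ = 38.44^(1/2) = 6.200
SEM = 6.200*√(1 − 0.749) ≈ 3.106
1.96 * SEM ≈ 6.088

6.09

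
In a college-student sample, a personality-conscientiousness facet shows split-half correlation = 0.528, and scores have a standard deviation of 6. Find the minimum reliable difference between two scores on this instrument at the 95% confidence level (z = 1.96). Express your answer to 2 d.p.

r_full = 2·0.528 / (1 + 0.528) ≃ 0.69110
SEM = 6.00000·√(1 − 0.69110) ≃ 3.33473
SE_diff = √2 · SEM ≃ 4.71602
Smallest detectable difference = 1.96·4.71602 ≃ 9.24340

9.24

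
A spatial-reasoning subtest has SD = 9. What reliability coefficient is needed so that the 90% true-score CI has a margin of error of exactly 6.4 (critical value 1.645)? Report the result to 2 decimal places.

Required SEM = 6.4 / 1.645 ≈ 3.891
r = 1 − (3.891/9)² ≈ 1 − 0.187 ≈ 0.813

0.81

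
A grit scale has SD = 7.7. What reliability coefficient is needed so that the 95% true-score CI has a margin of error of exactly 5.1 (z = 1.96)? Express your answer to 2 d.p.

0.89

Required SEM = 5.1 / 1.96 ≈ 2.60204
r = 1 − (SEM / SD)² = 1 − (2.60204 / 7.7)² ≈ 1 − 0.11419 ≈ 0.88581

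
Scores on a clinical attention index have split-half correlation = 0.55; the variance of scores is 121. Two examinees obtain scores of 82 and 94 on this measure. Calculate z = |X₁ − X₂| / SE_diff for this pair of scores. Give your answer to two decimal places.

σ = 121^(1/2) = 11.00000
r_full = 2·0.55 / (1 + 0.55) ≈ 0.70968
The standard error of measurement is 11.00000×√(1 − 0.70968) ≈ 11.00000×0.53882 ≈ 5.92697.
Standard error of the difference = 5.92697·√2 ≈ 8.38201
z = |82 − 94| / 8.38201 = 12 / 8.38201 ≈ 1.43164

1.43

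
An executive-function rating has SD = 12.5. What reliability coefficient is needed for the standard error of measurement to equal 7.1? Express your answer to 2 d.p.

0.68

Required reliability = 1 − (SEM/SD)² = 1 − 0.3226 ≈ 0.6774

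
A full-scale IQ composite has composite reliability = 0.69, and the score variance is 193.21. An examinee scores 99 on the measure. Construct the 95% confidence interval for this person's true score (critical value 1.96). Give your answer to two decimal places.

[83.83, 114.17]

σ = 193.21^(1/2) = 13.900
SEM = 13.900×√(1 − 0.690) ≈ 7.739
1.96 × SEM ≈ 15.169
95% CI: 99 ± 15.169 = [83.831, 114.169]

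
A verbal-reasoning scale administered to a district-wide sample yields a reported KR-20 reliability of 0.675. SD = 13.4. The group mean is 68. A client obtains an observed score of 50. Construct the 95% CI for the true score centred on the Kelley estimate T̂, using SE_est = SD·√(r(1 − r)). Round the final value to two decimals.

T̂ = 0.67500(50) + 0.32500(68) ≈ 55.85000
SE_est = 13.40000·√[r(1 − r)] ≈ 6.27622
CI = 55.85000 ± 1.96 × 6.27622 → [43.54860, 68.15140]

[43.55, 68.15]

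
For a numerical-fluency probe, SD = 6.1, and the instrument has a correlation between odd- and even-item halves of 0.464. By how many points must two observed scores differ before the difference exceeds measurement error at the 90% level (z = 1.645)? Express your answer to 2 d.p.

8.59

Spearman-Brown: r = 2(0.464) / (1 + 0.464) = 0.92800 / 1.46400 ≈ 0.63388
SEM = 6.10000 * √(1 − 0.63388) = 6.10000 * √0.36612 ≈ 6.10000 * 0.60508 ≈ 3.69098
SE_diff = SEM * √2 ≈ 3.69098 * 1.41421 ≈ 5.21983
Minimum reliable difference = 1.645 * SE_diff ≈ 1.645 * 5.21983 ≈ 8.58663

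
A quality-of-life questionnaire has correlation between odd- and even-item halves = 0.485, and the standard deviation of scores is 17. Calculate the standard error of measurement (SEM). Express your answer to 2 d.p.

Spearman-Brown: r = 2(0.485) / (1 + 0.485) = 0.970 / 1.485 ≃ 0.653
The standard error of measurement is 17.000×√(1 − 0.653) ≃ 17.000×0.589 ≃ 10.011.

10.01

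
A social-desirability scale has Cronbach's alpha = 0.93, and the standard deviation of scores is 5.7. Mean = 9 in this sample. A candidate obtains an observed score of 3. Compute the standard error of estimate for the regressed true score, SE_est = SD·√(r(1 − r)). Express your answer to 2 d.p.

SE_est = 5.700×√(0.930×0.070) ≈ 1.454

1.45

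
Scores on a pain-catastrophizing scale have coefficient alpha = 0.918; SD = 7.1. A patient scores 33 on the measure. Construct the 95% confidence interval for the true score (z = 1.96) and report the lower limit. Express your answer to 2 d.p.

29.02

SEM = 7.100 · √(1 − 0.918) = 7.100 · √0.082 ≈ 7.100 · 0.286 ≈ 2.033
Margin = 1.96 · 2.033 ≈ 3.985
Lower limit = 33 − 3.985 ≈ 29.015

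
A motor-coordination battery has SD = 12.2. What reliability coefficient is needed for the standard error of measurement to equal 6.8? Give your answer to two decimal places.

r = 1 − (SEM / SD)² = 1 − (6.80000 / 12.2)² ≃ 1 − 0.31067 ≃ 0.68933

0.69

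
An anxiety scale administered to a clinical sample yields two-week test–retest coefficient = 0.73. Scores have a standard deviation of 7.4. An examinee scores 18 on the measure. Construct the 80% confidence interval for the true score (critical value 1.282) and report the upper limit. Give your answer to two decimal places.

22.93

SEM = 7.4000 * √(1 − 0.7300) = 7.4000 * √0.2700 ≈ 7.4000 * 0.5196 ≈ 3.8452
1.282 * SEM ≈ 4.9295
Upper bound: 18 + 4.9295 = 22.9295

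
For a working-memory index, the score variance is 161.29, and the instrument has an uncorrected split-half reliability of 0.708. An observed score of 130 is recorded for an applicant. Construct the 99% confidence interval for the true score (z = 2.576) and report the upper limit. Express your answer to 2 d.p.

143.53

SD = √161.29 ≃ 12.7000
r_full = 2·0.708 / (1 + 0.708) ≃ 0.8290
SEM = 12.7000×√(1 − 0.8290) ≃ 5.2511
Half-width = 2.576×5.2511 ≃ 13.5269
Upper limit = 130 + 13.5269 ≃ 143.5269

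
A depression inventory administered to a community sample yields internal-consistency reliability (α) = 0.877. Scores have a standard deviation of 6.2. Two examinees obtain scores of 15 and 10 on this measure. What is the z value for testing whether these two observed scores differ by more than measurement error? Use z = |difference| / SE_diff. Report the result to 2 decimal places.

SEM = 6.2000×√(1 − 0.8770) ≈ 2.1744
SE_diff = √2 × SEM ≈ 3.0751
z = 5 / 3.0751 ≈ 1.6260

1.63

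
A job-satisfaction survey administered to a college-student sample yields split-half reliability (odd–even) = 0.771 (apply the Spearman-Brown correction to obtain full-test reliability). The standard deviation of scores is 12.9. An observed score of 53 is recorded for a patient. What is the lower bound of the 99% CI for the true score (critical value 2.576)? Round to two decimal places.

41.05

r_full = 2·0.771 / (1 + 0.771) ≃ 0.871
SEM = 12.900*√(1 − 0.871) ≃ 4.639
Half-width = 2.576*4.639 ≃ 11.949
Lower limit = 53 − 11.949 ≃ 41.051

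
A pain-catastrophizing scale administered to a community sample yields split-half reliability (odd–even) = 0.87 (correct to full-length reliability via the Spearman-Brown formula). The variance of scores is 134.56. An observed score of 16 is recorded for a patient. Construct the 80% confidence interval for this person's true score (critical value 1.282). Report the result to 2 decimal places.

[12.08, 19.92]

SD = √134.56 = 11.6000
Spearman-Brown: r = 2(0.87) / (1 + 0.87) = 1.7400 / 1.8700 ≈ 0.9305
SEM = 11.6000 * √(1 − 0.9305) = 11.6000 * √0.0695 ≈ 11.6000 * 0.2637 ≈ 3.0585
Half-width = 1.282*3.0585 ≈ 3.9210
Interval: (12.0790, 19.9210)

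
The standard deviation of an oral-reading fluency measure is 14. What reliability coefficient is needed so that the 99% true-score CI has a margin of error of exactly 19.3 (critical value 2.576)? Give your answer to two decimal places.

0.71

Required SEM = 19.3 / 2.576 ≈ 7.49224
Required reliability = 1 − (SEM/SD)² = 1 − 0.28640 ≈ 0.71360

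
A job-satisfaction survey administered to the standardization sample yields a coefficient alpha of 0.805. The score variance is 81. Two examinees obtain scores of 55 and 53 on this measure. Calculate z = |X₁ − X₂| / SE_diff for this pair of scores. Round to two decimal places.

σ = 81^(1/2) = 9.0000
SEM = 9.0000 * √(1 − 0.8050) = 9.0000 * √0.1950 ≈ 9.0000 * 0.4416 ≈ 3.9743
Standard error of the difference = 3.9743·√2 ≈ 5.6205
z = |55 − 53| / 5.6205 = 2 / 5.6205 ≈ 0.3558

0.36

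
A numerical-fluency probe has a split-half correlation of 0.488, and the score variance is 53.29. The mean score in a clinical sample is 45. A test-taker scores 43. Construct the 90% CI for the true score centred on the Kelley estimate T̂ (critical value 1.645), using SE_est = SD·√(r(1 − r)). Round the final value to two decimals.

[37.98, 49.39]

SD = √53.29 = 7.30000
Spearman-Brown: r = 2(0.488) / (1 + 0.488) = 0.97600 / 1.48800 ≈ 0.65591
Estimated true score = 0.65591·43 + (1 − 0.65591)·45 ≈ 43.68817
SE_est = 7.30000·√(0.65591·0.34409) ≈ 3.46801
CI = 43.68817 ± 1.645 · 3.46801 → [37.98330, 49.39304]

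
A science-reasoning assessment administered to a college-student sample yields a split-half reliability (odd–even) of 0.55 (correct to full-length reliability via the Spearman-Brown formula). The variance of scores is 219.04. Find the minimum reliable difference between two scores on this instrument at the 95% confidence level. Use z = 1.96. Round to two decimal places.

SD = √219.04 ≈ 14.800
Spearman-Brown: r = 2(0.55) / (1 + 0.55) = 1.100 / 1.550 ≈ 0.710
SEM = 14.800·√(1 − 0.710) ≈ 7.974
Standard error of the difference = 7.974·√2 ≈ 11.278
Minimum reliable difference = 1.96 · SE_diff ≈ 1.96 · 11.278 ≈ 22.104

22.10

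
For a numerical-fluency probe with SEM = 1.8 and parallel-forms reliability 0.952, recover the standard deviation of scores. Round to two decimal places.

SD = SEM / √(1 − r) = 1.8 / √0.0480 ≈ 1.8 / 0.2191 ≈ 8.2158

8.22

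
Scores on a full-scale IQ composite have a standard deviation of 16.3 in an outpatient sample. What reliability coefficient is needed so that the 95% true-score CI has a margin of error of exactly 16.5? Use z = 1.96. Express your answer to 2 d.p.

Required SEM = 16.5 / 1.96 ≈ 8.418
r = 1 − (8.418/16.3)² ≈ 1 − 0.267 ≈ 0.733

0.73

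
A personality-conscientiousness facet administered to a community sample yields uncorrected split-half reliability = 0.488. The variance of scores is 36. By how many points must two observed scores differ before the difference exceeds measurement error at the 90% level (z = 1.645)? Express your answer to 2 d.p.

σ = 36^(1/2) = 6.00000
Full-length reliability (Spearman-Brown) = 2(0.488)/(1+0.488) ≈ 0.65591
SEM = 6.00000*√(1 − 0.65591) ≈ 3.51953
SE_diff = SEM * √2 ≈ 3.51953 * 1.41421 ≈ 4.97737
Smallest detectable difference = 1.645*4.97737 ≈ 8.18777

8.19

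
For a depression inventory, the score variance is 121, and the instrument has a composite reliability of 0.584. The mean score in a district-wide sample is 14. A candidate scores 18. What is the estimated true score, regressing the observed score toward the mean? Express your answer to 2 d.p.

16.34

Estimated true score = 0.5840*18 + (1 − 0.5840)*14 ≈ 16.3360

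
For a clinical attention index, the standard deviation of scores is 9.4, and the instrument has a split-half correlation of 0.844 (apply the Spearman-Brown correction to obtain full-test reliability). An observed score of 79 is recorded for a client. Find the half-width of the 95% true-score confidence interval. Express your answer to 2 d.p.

Full-length reliability (Spearman-Brown) = 2(0.844)/(1+0.844) ≈ 0.91540
SEM = 9.40000*√(1 − 0.91540) ≈ 2.73407
Margin = 1.96 * 2.73407 ≈ 5.35878

5.36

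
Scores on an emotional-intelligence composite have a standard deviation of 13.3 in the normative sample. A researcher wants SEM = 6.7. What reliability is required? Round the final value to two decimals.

0.75

r = 1 − (6.7000/13.3)² ≈ 1 − 0.2538 ≈ 0.7462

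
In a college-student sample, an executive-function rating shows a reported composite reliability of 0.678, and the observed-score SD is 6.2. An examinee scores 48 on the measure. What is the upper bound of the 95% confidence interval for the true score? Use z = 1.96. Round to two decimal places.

54.90

SEM = 6.2000 × √(1 − 0.6780) = 6.2000 × √0.3220 ≈ 6.2000 × 0.5675 ≈ 3.5182
Half-width = 1.96×3.5182 ≈ 6.8957
Upper limit = 48 + 6.8957 ≈ 54.8957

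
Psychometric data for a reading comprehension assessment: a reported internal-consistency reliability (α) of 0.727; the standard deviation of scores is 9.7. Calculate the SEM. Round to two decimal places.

The standard error of measurement is 9.700*√(1 − 0.727) ≈ 9.700*0.522 ≈ 5.068.

5.07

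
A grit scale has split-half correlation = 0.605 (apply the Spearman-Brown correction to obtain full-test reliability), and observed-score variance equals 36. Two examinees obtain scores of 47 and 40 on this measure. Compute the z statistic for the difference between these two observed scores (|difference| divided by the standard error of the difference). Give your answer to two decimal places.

1.66

SD = √36 = 6.0000
Spearman-Brown: r = 2(0.605) / (1 + 0.605) = 1.2100 / 1.6050 ≈ 0.7539
SEM = 6.0000×√(1 − 0.7539) ≈ 2.9765
SE_diff = √2 × SEM ≈ 4.2095
z = 7 / 4.2095 ≈ 1.6629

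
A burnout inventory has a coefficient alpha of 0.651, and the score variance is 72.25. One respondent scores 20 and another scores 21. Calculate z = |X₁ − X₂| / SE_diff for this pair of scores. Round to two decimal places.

SD = √72.25 = 8.5000
SEM = 8.5000 * √(1 − 0.6510) = 8.5000 * √0.3490 ≈ 8.5000 * 0.5908 ≈ 5.0215
SE_diff = SEM * √2 ≈ 5.0215 * 1.4142 ≈ 7.1014
z = |20 − 21| / 7.1014 = 1 / 7.1014 ≈ 0.1408

0.14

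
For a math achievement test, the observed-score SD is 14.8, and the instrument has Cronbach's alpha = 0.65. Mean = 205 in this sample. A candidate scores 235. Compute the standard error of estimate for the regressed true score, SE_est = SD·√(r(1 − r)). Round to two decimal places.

SE_est = 14.800·√[r(1 − r)] ≈ 7.059

7.06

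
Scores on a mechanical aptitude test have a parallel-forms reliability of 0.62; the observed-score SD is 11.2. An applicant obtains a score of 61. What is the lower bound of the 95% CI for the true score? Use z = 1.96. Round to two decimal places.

47.47

SEM = 11.2000 * √(1 − 0.6200) = 11.2000 * √0.3800 ≈ 11.2000 * 0.6164 ≈ 6.9041
Margin = 1.96 * 6.9041 ≈ 13.5321
Lower limit = 61 − 13.5321 ≈ 47.4679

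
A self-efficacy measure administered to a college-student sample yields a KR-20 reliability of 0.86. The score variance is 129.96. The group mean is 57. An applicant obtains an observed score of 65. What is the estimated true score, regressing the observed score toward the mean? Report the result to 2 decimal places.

T̂ = 0.860(65) + 0.140(57) ≈ 63.880

63.88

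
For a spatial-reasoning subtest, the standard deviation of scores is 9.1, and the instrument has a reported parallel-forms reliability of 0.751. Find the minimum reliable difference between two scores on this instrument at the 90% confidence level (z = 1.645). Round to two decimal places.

10.56

SEM = 9.100*√(1 − 0.751) ≈ 4.541
Standard error of the difference = 4.541·√2 ≈ 6.422
Smallest detectable difference = 1.645*6.422 ≈ 10.564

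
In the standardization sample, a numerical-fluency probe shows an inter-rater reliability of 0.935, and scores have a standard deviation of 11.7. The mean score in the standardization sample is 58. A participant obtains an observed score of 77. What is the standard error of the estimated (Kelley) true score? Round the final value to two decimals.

SE_est = SD · √(r(1 − r)) = 11.7000 · √0.0608 ≈ 11.7000 · 0.2465 ≈ 2.8844

2.88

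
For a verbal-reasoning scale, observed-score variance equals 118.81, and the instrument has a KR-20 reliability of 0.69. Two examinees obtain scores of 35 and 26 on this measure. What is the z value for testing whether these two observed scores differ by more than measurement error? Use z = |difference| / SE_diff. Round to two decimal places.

SD = √118.81 = 10.9000
The standard error of measurement is 10.9000×√(1 − 0.6900) ≈ 10.9000×0.5568 ≈ 6.0689.
SE_diff = SEM × √2 ≈ 6.0689 × 1.4142 ≈ 8.5827
z = 9 / 8.5827 ≈ 1.0486

1.05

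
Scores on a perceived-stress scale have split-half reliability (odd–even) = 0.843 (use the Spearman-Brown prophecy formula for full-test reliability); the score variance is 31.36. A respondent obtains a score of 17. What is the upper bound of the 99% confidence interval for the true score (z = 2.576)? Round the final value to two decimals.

21.21

SD = √31.36 ≈ 5.60000
r_full = 2·0.843 / (1 + 0.843) ≈ 0.91481
SEM = 5.60000×√(1 − 0.91481) ≈ 1.63446
Margin = 2.576 × 1.63446 ≈ 4.21038
Upper bound: 17 + 4.21038 = 21.21038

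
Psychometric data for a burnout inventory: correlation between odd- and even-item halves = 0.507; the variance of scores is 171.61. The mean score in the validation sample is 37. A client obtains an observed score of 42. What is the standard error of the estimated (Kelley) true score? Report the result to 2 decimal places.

6.15

SD = √171.61 ≃ 13.1000
r_full = 2·0.507 / (1 + 0.507) ≃ 0.6729
SE_est = 13.1000·√[r(1 − r)] ≃ 6.1461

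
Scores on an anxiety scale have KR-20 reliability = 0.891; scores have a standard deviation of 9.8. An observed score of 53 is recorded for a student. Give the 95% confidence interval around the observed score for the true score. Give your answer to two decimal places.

SEM = 9.80000 · √(1 − 0.89100) = 9.80000 · √0.10900 ≈ 9.80000 · 0.33015 ≈ 3.23548
1.96 · SEM ≈ 6.34155
95% CI: 53 ± 6.34155 = [46.65845, 59.34155]

[46.66, 59.34]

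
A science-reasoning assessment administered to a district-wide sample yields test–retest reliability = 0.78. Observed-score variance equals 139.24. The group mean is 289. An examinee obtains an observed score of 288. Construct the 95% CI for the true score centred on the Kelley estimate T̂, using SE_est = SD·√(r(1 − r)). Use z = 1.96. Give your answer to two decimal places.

[278.64, 297.80]

σ = 139.24^(1/2) = 11.800
T̂ = 0.780(288) + 0.220(289) ≃ 288.220
SE_est = SD · √(r(1 − r)) = 11.800 · √0.172 ≃ 11.800 · 0.414 ≃ 4.888
95% CI: 288.220 ± 9.581 ≃ (278.639, 297.801)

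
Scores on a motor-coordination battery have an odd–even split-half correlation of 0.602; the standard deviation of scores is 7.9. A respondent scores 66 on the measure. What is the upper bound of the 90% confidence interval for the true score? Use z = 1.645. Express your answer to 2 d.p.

72.48

r_full = 2·0.602 / (1 + 0.602) ≃ 0.7516
SEM = 7.9000 · √(1 − 0.7516) = 7.9000 · √0.2484 ≃ 7.9000 · 0.4984 ≃ 3.9377
Margin = 1.645 · 3.9377 ≃ 6.4774
Upper limit = 66 + 6.4774 ≃ 72.4774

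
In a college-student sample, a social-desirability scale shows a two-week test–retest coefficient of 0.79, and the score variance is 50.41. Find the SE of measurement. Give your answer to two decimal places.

3.25

SD = √50.41 = 7.100
SEM = 7.100*√(1 − 0.790) ≃ 3.254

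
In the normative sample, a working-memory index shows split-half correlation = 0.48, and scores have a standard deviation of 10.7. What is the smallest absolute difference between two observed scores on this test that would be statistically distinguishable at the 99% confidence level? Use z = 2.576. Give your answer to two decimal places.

23.11

Spearman-Brown: r = 2(0.48) / (1 + 0.48) = 0.96000 / 1.48000 ≈ 0.64865
SEM = 10.70000 × √(1 − 0.64865) = 10.70000 × √0.35135 ≈ 10.70000 × 0.59275 ≈ 6.34241
SE_diff = √2 × SEM ≈ 8.96953
Minimum reliable difference = 2.576 × SE_diff ≈ 2.576 × 8.96953 ≈ 23.10550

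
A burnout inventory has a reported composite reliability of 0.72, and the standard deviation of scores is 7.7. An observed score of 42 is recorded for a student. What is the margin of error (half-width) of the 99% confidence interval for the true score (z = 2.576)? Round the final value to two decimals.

10.50

SEM = 7.700 · √(1 − 0.720) = 7.700 · √0.280 ≈ 7.700 · 0.529 ≈ 4.074
2.576 · SEM ≈ 10.496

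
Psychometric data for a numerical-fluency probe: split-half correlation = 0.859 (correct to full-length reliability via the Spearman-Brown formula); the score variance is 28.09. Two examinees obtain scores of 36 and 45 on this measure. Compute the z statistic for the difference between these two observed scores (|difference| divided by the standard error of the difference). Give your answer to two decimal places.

4.36

SD = √28.09 ≃ 5.300
r_full = 2·0.859 / (1 + 0.859) ≃ 0.924
SEM = 5.300×√(1 − 0.924) ≃ 1.460
Standard error of the difference = 1.460·√2 ≃ 2.064
z = |36 − 45| / 2.064 = 9 / 2.064 ≃ 4.360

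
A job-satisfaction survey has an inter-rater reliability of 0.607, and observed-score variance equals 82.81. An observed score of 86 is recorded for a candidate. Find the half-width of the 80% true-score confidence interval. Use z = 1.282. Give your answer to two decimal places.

SD = √82.81 ≈ 9.1000
SEM = 9.1000 · √(1 − 0.6070) = 9.1000 · √0.3930 ≈ 9.1000 · 0.6269 ≈ 5.7048
Half-width = 1.282·5.7048 ≈ 7.3135

7.31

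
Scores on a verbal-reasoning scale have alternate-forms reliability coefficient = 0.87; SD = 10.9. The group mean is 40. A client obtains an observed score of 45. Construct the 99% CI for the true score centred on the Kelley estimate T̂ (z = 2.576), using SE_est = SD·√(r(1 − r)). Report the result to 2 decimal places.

Estimated true score = 0.8700*45 + (1 − 0.8700)*40 ≈ 44.3500
SE_est = 10.9000*√(0.8700*0.1300) ≈ 3.6657
99% CI: 44.3500 ± 9.4429 ≈ (34.9071, 53.7929)

[34.91, 53.79]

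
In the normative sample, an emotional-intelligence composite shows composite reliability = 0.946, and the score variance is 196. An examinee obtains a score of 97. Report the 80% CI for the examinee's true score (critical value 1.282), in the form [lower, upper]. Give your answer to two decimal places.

SD = √196 ≈ 14.00000
The standard error of measurement is 14.00000·√(1 − 0.94600) ≈ 14.00000·0.23238 ≈ 3.25331.
1.282 · SEM ≈ 4.17074
80% CI: 97 ± 4.17074 = [92.82926, 101.17074]

[92.83, 101.17]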